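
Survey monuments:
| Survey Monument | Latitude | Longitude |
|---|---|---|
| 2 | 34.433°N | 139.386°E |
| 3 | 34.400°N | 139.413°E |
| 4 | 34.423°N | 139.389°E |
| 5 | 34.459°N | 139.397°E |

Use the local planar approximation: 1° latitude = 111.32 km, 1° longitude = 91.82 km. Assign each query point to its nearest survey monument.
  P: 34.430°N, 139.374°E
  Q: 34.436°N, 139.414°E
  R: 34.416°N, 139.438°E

P at 34.430°N, 139.374°E:
  2: √((0.003·111.32)² + (0.012·91.82)²) = √(0.11153 + 1.21405) = 1.151 km
  3: √((-0.030·111.32)² + (0.039·91.82)²) = √(11.15293 + 12.82342) = 4.897 km
  4: √((-0.007·111.32)² + (0.015·91.82)²) = √(0.60721 + 1.89696) = 1.582 km
  5: √((0.029·111.32)² + (0.023·91.82)²) = √(10.42179 + 4.45995) = 3.858 km
  → nearest: 2 (1.151 km)
Q at 34.436°N, 139.414°E:
  2: √((-0.003·111.32)² + (-0.028·91.82)²) = √(0.11153 + 6.60984) = 2.593 km
  3: √((-0.036·111.32)² + (-0.001·91.82)²) = √(16.06022 + 0.00843) = 4.009 km
  4: √((-0.013·111.32)² + (-0.025·91.82)²) = √(2.09427 + 5.26932) = 2.714 km
  5: √((0.023·111.32)² + (-0.017·91.82)²) = √(6.55544 + 2.43653) = 2.999 km
  → nearest: 2 (2.593 km)
R at 34.416°N, 139.438°E:
  2: √((0.017·111.32)² + (-0.052·91.82)²) = √(3.58133 + 22.79719) = 5.136 km
  3: √((-0.016·111.32)² + (-0.025·91.82)²) = √(3.17239 + 5.26932) = 2.905 km
  4: √((0.007·111.32)² + (-0.049·91.82)²) = √(0.60721 + 20.24262) = 4.566 km
  5: √((0.043·111.32)² + (-0.041·91.82)²) = √(22.91307 + 14.17236) = 6.090 km
  → nearest: 3 (2.905 km)

P→2; Q→2; R→3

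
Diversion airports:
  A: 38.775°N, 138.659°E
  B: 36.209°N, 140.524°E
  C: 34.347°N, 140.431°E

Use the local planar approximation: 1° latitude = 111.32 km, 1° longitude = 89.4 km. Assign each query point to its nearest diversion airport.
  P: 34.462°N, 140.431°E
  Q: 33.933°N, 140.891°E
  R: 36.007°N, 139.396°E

P at 34.462°N, 140.431°E:
  A: √((4.313·111.32)² + (-1.772·89.4)²) = √(230518.24877 + 25095.88252) = 505.583 km
  B: √((1.747·111.32)² + (0.093·89.4)²) = √(37820.93013 + 69.12592) = 194.654 km
  C: √((-0.115·111.32)² + (0.000·89.4)²) = √(163.88608 + 0.00000) = 12.802 km
  → nearest: C (12.802 km)
Q at 33.933°N, 140.891°E:
  A: √((4.842·111.32)² + (-2.232·89.4)²) = √(290533.33245 + 39816.53086) = 574.761 km
  B: √((2.276·111.32)² + (-0.367·89.4)²) = √(64193.47865 + 1076.48298) = 255.480 km
  C: √((0.414·111.32)² + (-0.460·89.4)²) = √(2123.96364 + 1691.18338) = 61.767 km
  → nearest: C (61.767 km)
R at 36.007°N, 139.396°E:
  A: √((2.768·111.32)² + (-0.737·89.4)²) = √(94946.41405 + 4341.20219) = 315.099 km
  B: √((0.202·111.32)² + (1.128·89.4)²) = √(505.64898 + 10169.35099) = 103.320 km
  C: √((-1.660·111.32)² + (1.035·89.4)²) = √(34147.78760 + 8561.61584) = 206.663 km
  → nearest: B (103.320 km)

P→C; Q→C; R→B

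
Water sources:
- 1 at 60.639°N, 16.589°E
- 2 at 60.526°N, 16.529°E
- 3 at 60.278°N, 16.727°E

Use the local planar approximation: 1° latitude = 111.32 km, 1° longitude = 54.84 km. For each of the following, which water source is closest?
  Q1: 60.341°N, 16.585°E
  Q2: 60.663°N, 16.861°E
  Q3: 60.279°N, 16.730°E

Q1 at 60.341°N, 16.585°E:
  1: √((0.298·111.32)² + (0.004·54.84)²) = √(1100.47181 + 0.04812) = 33.174 km
  2: √((0.185·111.32)² + (-0.056·54.84)²) = √(424.12107 + 9.43129) = 20.822 km
  3: √((-0.063·111.32)² + (0.142·54.84)²) = √(49.18441 + 60.64173) = 10.480 km
  → nearest: 3 (10.480 km)
Q2 at 60.663°N, 16.861°E:
  1: √((-0.024·111.32)² + (-0.272·54.84)²) = √(7.13787 + 222.50138) = 15.154 km
  2: √((-0.137·111.32)² + (-0.332·54.84)²) = √(232.58812 + 331.49048) = 23.750 km
  3: √((-0.385·111.32)² + (-0.134·54.84)²) = √(1836.82531 + 54.00133) = 43.484 km
  → nearest: 1 (15.154 km)
Q3 at 60.279°N, 16.730°E:
  1: √((0.360·111.32)² + (-0.141·54.84)²) = √(1606.02166 + 59.79063) = 40.814 km
  2: √((0.247·111.32)² + (-0.201·54.84)²) = √(756.03222 + 121.50300) = 29.623 km
  3: √((-0.001·111.32)² + (-0.003·54.84)²) = √(0.01239 + 0.02707) = 0.199 km
  → nearest: 3 (0.199 km)

Q1→3; Q2→1; Q3→3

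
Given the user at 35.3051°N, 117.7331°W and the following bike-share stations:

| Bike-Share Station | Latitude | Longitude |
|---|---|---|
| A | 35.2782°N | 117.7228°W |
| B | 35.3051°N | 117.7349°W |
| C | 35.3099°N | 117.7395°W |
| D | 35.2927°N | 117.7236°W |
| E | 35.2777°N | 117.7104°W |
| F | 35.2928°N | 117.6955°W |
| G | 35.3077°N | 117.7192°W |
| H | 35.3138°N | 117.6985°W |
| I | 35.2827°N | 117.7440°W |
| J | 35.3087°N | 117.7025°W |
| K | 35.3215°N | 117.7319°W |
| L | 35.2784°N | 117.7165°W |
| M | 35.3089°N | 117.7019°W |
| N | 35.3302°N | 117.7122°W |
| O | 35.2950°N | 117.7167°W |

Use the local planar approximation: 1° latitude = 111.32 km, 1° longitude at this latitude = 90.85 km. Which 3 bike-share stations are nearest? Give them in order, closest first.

B, C, G

Distances from 35.3051°N, 117.7331°W:
A: √((-0.0269·111.32)² + (0.0103·90.85)²) = √(8.967078 + 0.875637) = 3.1373 km
B: √((0.0000·111.32)² + (-0.0018·90.85)²) = √(0.000000 + 0.026742) = 0.1635 km
C: √((0.0048·111.32)² + (-0.0064·90.85)²) = √(0.285515 + 0.338072) = 0.7897 km
D: √((-0.0124·111.32)² + (0.0095·90.85)²) = √(1.905416 + 0.744898) = 1.6280 km
E: √((-0.0274·111.32)² + (0.0227·90.85)²) = √(9.303525 + 4.253061) = 3.6819 km
F: √((-0.0123·111.32)² + (0.0376·90.85)²) = √(1.874807 + 11.668783) = 3.6802 km
G: √((0.0026·111.32)² + (0.0139·90.85)²) = √(0.083771 + 1.594702) = 1.2956 km
H: √((0.0087·111.32)² + (0.0346·90.85)²) = √(0.937961 + 9.881026) = 3.2892 km
I: √((-0.0224·111.32)² + (-0.0109·90.85)²) = √(6.217881 + 0.980625) = 2.6830 km
J: √((0.0036·111.32)² + (0.0306·90.85)²) = √(0.160602 + 7.728456) = 2.8087 km
K: √((0.0164·111.32)² + (0.0012·90.85)²) = √(3.332991 + 0.011885) = 1.8289 km
L: √((-0.0267·111.32)² + (0.0166·90.85)²) = √(8.834234 + 2.274396) = 3.3330 km
M: √((0.0038·111.32)² + (0.0312·90.85)²) = √(0.178943 + 8.034504) = 2.8659 km
N: √((0.0251·111.32)² + (0.0209·90.85)²) = √(7.807174 + 3.605309) = 3.3782 km
O: √((-0.0101·111.32)² + (0.0164·90.85)²) = √(1.264122 + 2.219921) = 1.8666 km
Sorted: B (0.1635 km) < C (0.7897 km) < G (1.2956 km) < D (1.6280 km) < K (1.8289 km) < …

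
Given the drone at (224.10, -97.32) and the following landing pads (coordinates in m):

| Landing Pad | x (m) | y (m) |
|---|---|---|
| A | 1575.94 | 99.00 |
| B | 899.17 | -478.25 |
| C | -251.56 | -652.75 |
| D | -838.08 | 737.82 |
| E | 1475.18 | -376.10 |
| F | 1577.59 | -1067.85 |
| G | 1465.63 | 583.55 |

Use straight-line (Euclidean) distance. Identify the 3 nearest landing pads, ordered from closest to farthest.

Distances from (224.10, -97.32):
A: 1366.02 m
B: 775.13 m
C: 731.27 m
D: 1351.18 m
E: 1281.76 m
F: 1665.49 m
G: 1415.97 m
Sorted: C (731.27 m) < B (775.13 m) < E (1281.76 m) < D (1351.18 m) < A (1366.02 m) < …

C, B, E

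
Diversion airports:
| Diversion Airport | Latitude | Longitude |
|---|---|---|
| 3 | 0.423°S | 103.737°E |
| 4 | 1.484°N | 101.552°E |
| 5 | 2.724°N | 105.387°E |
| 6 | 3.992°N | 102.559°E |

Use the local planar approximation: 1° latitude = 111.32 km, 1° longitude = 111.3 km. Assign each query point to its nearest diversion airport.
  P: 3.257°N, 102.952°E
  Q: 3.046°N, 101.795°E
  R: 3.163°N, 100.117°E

P at 3.257°N, 102.952°E:
  3: √((-3.680·111.32)² + (0.785·111.3)²) = √(167819.34924 + 7633.60427) = 418.871 km
  4: √((-1.773·111.32)² + (-1.400·111.3)²) = √(38955.05901 + 24279.87240) = 251.466 km
  5: √((-0.533·111.32)² + (2.435·111.3)²) = √(3520.47134 + 73449.40124) = 277.434 km
  6: √((0.735·111.32)² + (-0.393·111.3)²) = √(6694.54513 + 1913.26633) = 92.778 km
  → nearest: 6 (92.778 km)
Q at 3.046°N, 101.795°E:
  3: √((-3.469·111.32)² + (1.942·111.3)²) = √(149126.55835 + 46718.48811) = 442.544 km
  4: √((-1.562·111.32)² + (-0.243·111.3)²) = √(30234.89428 + 731.48071) = 175.973 km
  5: √((-0.322·111.32)² + (3.592·111.3)²) = √(1284.86689 + 159831.72427) = 401.393 km
  6: √((0.946·111.32)² + (0.764·111.3)²) = √(11089.92651 + 7230.64510) = 135.354 km
  → nearest: 6 (135.354 km)
R at 3.163°N, 100.117°E:
  3: √((-3.586·111.32)² + (3.620·111.3)²) = √(159355.46641 + 162333.24484) = 567.176 km
  4: √((-1.679·111.32)² + (1.435·111.3)²) = √(34933.95750 + 25509.04094) = 245.852 km
  5: √((-0.439·111.32)² + (5.270·111.3)²) = √(2388.22608 + 344042.07560) = 588.583 km
  6: √((0.829·111.32)² + (2.442·111.3)²) = √(8516.38834 + 73872.30459) = 287.034 km
  → nearest: 4 (245.852 km)

P→6; Q→6; R→4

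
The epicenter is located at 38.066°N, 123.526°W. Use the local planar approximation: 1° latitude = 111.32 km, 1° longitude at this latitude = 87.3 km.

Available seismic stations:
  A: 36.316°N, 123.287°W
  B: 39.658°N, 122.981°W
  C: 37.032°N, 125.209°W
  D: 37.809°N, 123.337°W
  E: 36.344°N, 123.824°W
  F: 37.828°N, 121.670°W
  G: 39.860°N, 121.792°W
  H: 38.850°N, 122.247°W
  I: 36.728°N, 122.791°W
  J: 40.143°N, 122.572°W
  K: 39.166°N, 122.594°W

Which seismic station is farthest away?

Distances from 38.066°N, 123.526°W:
A: 195.924 km
B: 183.497 km
C: 186.645 km
D: 33.026 km
E: 193.450 km
F: 164.181 km
G: 250.597 km
H: 141.718 km
I: 162.179 km
J: 245.754 km
K: 147.019 km
Maximum: G at 250.597 km.

G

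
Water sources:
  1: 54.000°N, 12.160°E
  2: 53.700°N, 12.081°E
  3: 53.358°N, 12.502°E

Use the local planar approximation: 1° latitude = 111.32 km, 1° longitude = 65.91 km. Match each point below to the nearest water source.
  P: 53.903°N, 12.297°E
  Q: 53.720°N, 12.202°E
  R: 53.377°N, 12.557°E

P at 53.903°N, 12.297°E:
  1: 14.076 km
  2: 26.709 km
  3: 62.156 km
  → nearest: 1 (14.076 km)
Q at 53.720°N, 12.202°E:
  1: 31.292 km
  2: 8.280 km
  3: 44.887 km
  → nearest: 2 (8.280 km)
R at 53.377°N, 12.557°E:
  1: 74.124 km
  2: 47.719 km
  3: 4.197 km
  → nearest: 3 (4.197 km)

P→1; Q→2; R→3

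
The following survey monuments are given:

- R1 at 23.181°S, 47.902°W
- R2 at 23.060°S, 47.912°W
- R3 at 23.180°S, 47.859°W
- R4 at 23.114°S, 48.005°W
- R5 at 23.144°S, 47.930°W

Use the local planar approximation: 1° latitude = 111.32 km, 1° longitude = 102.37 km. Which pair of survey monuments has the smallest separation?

Pairwise distances:
R1–R2: 13.509 km
R1–R3: 4.403 km
R1–R4: 12.915 km
R1–R5: 5.018 km
R2–R3: 14.418 km
R2–R4: 11.259 km
R2–R5: 9.531 km
R3–R4: 16.654 km
R3–R5: 8.300 km
R4–R5: 8.373 km
Closest pair: R1–R3 at 4.403 km.

R1 and R3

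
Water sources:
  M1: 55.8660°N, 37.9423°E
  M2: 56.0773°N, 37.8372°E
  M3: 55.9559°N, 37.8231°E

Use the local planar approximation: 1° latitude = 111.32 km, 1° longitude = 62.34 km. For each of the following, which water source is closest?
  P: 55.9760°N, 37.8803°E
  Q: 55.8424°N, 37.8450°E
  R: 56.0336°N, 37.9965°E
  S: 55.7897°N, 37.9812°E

P→M3; Q→M1; R→M2; S→M1

P at 55.9760°N, 37.8803°E:
  M1: √((-0.1100·111.32)² + (0.0620·62.34)²) = √(149.944923 + 14.938843) = 12.8407 km
  M2: √((0.1013·111.32)² + (-0.0431·62.34)²) = √(127.164324 + 7.219184) = 11.5924 km
  M3: √((-0.0201·111.32)² + (-0.0572·62.34)²) = √(5.006549 + 12.715272) = 4.2097 km
  → nearest: M3 (4.2097 km)
Q at 55.8424°N, 37.8450°E:
  M1: √((0.0236·111.32)² + (0.0973·62.34)²) = √(6.901928 + 36.792498) = 6.6102 km
  M2: √((0.2349·111.32)² + (-0.0078·62.34)²) = √(683.773757 + 0.236441) = 26.1536 km
  M3: √((0.1135·111.32)² + (-0.0219·62.34)²) = √(159.638676 + 1.863897) = 12.7084 km
  → nearest: M1 (6.6102 km)
R at 56.0336°N, 37.9965°E:
  M1: √((-0.1676·111.32)² + (-0.0542·62.34)²) = √(348.092306 + 11.416479) = 18.9607 km
  M2: √((0.0437·111.32)² + (-0.1593·62.34)²) = √(23.665150 + 98.620034) = 11.0583 km
  M3: √((-0.0777·111.32)² + (-0.1734·62.34)²) = √(74.814957 + 116.850825) = 13.8443 km
  → nearest: M2 (11.0583 km)
S at 55.7897°N, 37.9812°E:
  M1: √((0.0763·111.32)² + (-0.0389·62.34)²) = √(72.143211 + 5.880751) = 8.8331 km
  M2: √((0.2876·111.32)² + (-0.1440·62.34)²) = √(1025.000692 + 80.585811) = 33.2504 km
  M3: √((0.1662·111.32)² + (-0.1581·62.34)²) = √(342.301210 + 97.139829) = 20.9628 km
  → nearest: M1 (8.8331 km)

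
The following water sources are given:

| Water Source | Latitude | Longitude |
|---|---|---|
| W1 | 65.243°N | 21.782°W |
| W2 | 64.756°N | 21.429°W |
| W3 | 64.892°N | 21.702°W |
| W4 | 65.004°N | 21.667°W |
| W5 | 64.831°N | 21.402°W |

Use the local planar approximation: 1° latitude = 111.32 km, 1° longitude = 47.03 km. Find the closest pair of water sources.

Pairwise distances:
W2–W5: √((0.075·111.32)² + (0.027·47.03)²) = √(69.70580 + 1.61242) = 8.445 km
W3–W4: √((0.112·111.32)² + (0.035·47.03)²) = √(155.44703 + 2.70948) = 12.576 km
W3–W5: √((-0.061·111.32)² + (0.300·47.03)²) = √(46.11116 + 199.06388) = 15.658 km
W2–W3: √((0.136·111.32)² + (-0.273·47.03)²) = √(229.20507 + 164.84480) = 19.851 km
W4–W5: √((-0.173·111.32)² + (0.265·47.03)²) = √(370.88443 + 155.32512) = 22.939 km
W1–W4: √((-0.239·111.32)² + (0.115·47.03)²) = √(707.85157 + 29.25133) = 27.150 km
W2–W4: √((0.248·111.32)² + (-0.238·47.03)²) = √(762.16633 + 125.28638) = 29.790 km
W1–W3: √((-0.351·111.32)² + (0.080·47.03)²) = √(1526.72434 + 14.15565) = 39.254 km
W1–W5: √((-0.412·111.32)² + (0.380·47.03)²) = √(2103.49182 + 319.38694) = 49.223 km
W1–W2: √((-0.487·111.32)² + (0.353·47.03)²) = √(2939.03202 + 275.61279) = 56.698 km
Closest pair: W2–W5 at 8.445 km.

W2 and W5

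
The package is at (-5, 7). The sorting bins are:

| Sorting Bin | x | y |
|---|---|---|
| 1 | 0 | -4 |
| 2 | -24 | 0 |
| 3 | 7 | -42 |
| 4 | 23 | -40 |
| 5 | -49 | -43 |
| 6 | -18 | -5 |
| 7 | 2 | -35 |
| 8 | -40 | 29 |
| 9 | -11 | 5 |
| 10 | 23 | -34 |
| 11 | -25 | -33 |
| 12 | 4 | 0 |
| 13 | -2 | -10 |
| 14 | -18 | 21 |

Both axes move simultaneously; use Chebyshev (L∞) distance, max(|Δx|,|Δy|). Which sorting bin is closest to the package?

9

Distances from (-5, 7):
1: max(|5|, |-11|) = 11
2: max(|-19|, |-7|) = 19
3: max(|12|, |-49|) = 49
4: max(|28|, |-47|) = 47
5: max(|-44|, |-50|) = 50
6: max(|-13|, |-12|) = 13
7: max(|7|, |-42|) = 42
8: max(|-35|, |22|) = 35
9: max(|-6|, |-2|) = 6
10: max(|28|, |-41|) = 41
11: max(|-20|, |-40|) = 40
12: max(|9|, |-7|) = 9
13: max(|3|, |-17|) = 17
14: max(|-13|, |14|) = 14
Minimum: 9 at 6.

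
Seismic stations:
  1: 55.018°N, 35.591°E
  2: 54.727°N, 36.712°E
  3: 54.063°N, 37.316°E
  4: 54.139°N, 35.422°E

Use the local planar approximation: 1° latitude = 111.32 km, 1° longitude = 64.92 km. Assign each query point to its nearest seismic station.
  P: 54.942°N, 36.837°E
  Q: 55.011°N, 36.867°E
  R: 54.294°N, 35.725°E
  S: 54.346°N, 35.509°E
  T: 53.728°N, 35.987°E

P at 54.942°N, 36.837°E:
  1: √((0.076·111.32)² + (-1.246·64.92)²) = √(71.57701 + 6543.24387) = 81.332 km
  2: √((-0.215·111.32)² + (-0.125·64.92)²) = √(572.82678 + 65.85323) = 25.272 km
  3: √((-0.879·111.32)² + (0.479·64.92)²) = √(9574.67730 + 967.00351) = 102.673 km
  4: √((-0.803·111.32)² + (-1.415·64.92)²) = √(7990.56495 + 8438.59030) = 128.176 km
  → nearest: 2 (25.272 km)
Q at 55.011°N, 36.867°E:
  1: √((0.007·111.32)² + (-1.276·64.92)²) = √(0.60721 + 6862.12099) = 82.842 km
  2: √((-0.284·111.32)² + (-0.155·64.92)²) = √(999.50064 + 101.25592) = 33.178 km
  3: √((-0.948·111.32)² + (0.449·64.92)²) = √(11136.86794 + 849.66886) = 109.483 km
  4: √((-0.872·111.32)² + (-1.445·64.92)²) = √(9422.78681 + 8800.20353) = 134.993 km
  → nearest: 2 (33.178 km)
R at 54.294°N, 35.725°E:
  1: √((0.724·111.32)² + (-0.134·64.92)²) = √(6495.66363 + 75.67747) = 81.064 km
  2: √((0.433·111.32)² + (0.987·64.92)²) = √(2323.39039 + 4105.73890) = 80.182 km
  3: √((-0.231·111.32)² + (1.591·64.92)²) = √(661.25711 + 10668.35310) = 106.441 km
  4: √((-0.155·111.32)² + (-0.303·64.92)²) = √(297.72122 + 386.93880) = 26.166 km
  → nearest: 4 (26.166 km)
S at 54.346°N, 35.509°E:
  1: √((0.672·111.32)² + (0.082·64.92)²) = √(5596.09323 + 28.33901) = 74.996 km
  2: √((0.381·111.32)² + (1.203·64.92)²) = √(1798.85578 + 6099.41631) = 88.872 km
  3: √((-0.283·111.32)² + (1.807·64.92)²) = √(992.47429 + 13761.73933) = 121.467 km
  4: √((-0.207·111.32)² + (-0.087·64.92)²) = √(530.99091 + 31.90036) = 23.725 km
  → nearest: 4 (23.725 km)
T at 53.728°N, 35.987°E:
  1: √((1.290·111.32)² + (-0.396·64.92)²) = √(20621.76417 + 660.91772) = 145.886 km
  2: √((0.999·111.32)² + (0.725·64.92)²) = √(12367.37051 + 2215.30249) = 120.759 km
  3: √((0.335·111.32)² + (1.329·64.92)²) = √(1390.70818 + 7444.01062) = 93.993 km
  4: √((0.411·111.32)² + (-0.565·64.92)²) = √(2093.29309 + 1345.40773) = 58.640 km
  → nearest: 4 (58.640 km)

P→2; Q→2; R→4; S→4; T→4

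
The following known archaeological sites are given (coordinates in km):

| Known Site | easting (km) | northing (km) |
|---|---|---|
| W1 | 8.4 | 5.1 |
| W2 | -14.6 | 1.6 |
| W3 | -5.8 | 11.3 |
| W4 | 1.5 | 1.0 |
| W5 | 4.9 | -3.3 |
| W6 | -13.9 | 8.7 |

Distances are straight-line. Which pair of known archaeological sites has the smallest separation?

W4 and W5

Pairwise distances:
W1–W2: √((-23.0)² + (-3.5)²) = √(529.000 + 12.250) = 23.3 km
W1–W3: √((-14.2)² + (6.2)²) = √(201.640 + 38.440) = 15.5 km
W1–W4: √((-6.9)² + (-4.1)²) = √(47.610 + 16.810) = 8.0 km
W1–W5: √((-3.5)² + (-8.4)²) = √(12.250 + 70.560) = 9.1 km
W1–W6: √((-22.3)² + (3.6)²) = √(497.290 + 12.960) = 22.6 km
W2–W3: √((8.8)² + (9.7)²) = √(77.440 + 94.090) = 13.1 km
W2–W4: √((16.1)² + (-0.6)²) = √(259.210 + 0.360) = 16.1 km
W2–W5: √((19.5)² + (-4.9)²) = √(380.250 + 24.010) = 20.1 km
W2–W6: √((0.7)² + (7.1)²) = √(0.490 + 50.410) = 7.1 km
W3–W4: √((7.3)² + (-10.3)²) = √(53.290 + 106.090) = 12.6 km
W3–W5: √((10.7)² + (-14.6)²) = √(114.490 + 213.160) = 18.1 km
W3–W6: √((-8.1)² + (-2.6)²) = √(65.610 + 6.760) = 8.5 km
W4–W5: √((3.4)² + (-4.3)²) = √(11.560 + 18.490) = 5.5 km
W4–W6: √((-15.4)² + (7.7)²) = √(237.160 + 59.290) = 17.2 km
W5–W6: √((-18.8)² + (12.0)²) = √(353.440 + 144.000) = 22.3 km
Closest pair: W4–W5 at 5.5 km.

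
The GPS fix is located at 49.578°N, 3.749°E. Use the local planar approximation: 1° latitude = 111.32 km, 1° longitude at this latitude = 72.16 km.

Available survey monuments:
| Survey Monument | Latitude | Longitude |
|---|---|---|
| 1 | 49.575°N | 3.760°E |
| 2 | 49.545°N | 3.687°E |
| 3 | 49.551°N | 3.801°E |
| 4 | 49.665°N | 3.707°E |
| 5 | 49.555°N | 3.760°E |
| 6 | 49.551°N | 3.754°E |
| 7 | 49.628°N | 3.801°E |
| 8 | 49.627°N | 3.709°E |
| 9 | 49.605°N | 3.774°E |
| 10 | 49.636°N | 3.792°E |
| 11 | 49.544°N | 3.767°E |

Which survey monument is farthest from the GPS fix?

Distances from 49.578°N, 3.749°E:
1: 0.861 km
2: 5.789 km
3: 4.808 km
4: 10.148 km
5: 2.681 km
6: 3.027 km
7: 6.713 km
8: 6.171 km
9: 3.505 km
10: 7.163 km
11: 4.002 km
Maximum: 4 at 10.148 km.

4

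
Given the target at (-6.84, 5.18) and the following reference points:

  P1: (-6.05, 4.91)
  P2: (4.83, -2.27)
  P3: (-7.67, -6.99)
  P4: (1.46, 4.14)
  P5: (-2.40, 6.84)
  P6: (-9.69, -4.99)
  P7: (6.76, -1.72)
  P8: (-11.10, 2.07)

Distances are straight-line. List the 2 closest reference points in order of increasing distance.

Distances from (-6.84, 5.18):
P1: √((0.79)² + (-0.27)²) = √(0.6241 + 0.0729) = 0.83
P2: √((11.67)² + (-7.45)²) = √(136.1889 + 55.5025) = 13.85
P3: √((-0.83)² + (-12.17)²) = √(0.6889 + 148.1089) = 12.20
P4: √((8.30)² + (-1.04)²) = √(68.8900 + 1.0816) = 8.36
P5: √((4.44)² + (1.66)²) = √(19.7136 + 2.7556) = 4.74
P6: √((-2.85)² + (-10.17)²) = √(8.1225 + 103.4289) = 10.56
P7: √((13.60)² + (-6.90)²) = √(184.9600 + 47.6100) = 15.25
P8: √((-4.26)² + (-3.11)²) = √(18.1476 + 9.6721) = 5.27
Sorted: P1 (0.83) < P5 (4.74) < P8 (5.27) < P4 (8.36) < …

P1, P5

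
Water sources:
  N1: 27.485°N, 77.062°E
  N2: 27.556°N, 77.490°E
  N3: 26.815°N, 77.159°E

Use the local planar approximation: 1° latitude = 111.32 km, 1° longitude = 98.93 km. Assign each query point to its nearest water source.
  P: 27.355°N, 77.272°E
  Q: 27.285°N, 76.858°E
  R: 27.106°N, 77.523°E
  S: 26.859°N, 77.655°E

P→N1; Q→N1; R→N3; S→N3

P at 27.355°N, 77.272°E:
  N1: √((0.130·111.32)² + (-0.210·98.93)²) = √(209.42721 + 431.61309) = 25.319 km
  N2: √((0.201·111.32)² + (0.218·98.93)²) = √(500.65495 + 465.12427) = 31.077 km
  N3: √((-0.540·111.32)² + (-0.113·98.93)²) = √(3613.54872 + 124.97205) = 61.143 km
  → nearest: N1 (25.319 km)
Q at 27.285°N, 76.858°E:
  N1: √((0.200·111.32)² + (0.204·98.93)²) = √(495.68570 + 407.30182) = 30.050 km
  N2: √((0.271·111.32)² + (0.632·98.93)²) = √(910.09133 + 3909.22056) = 69.421 km
  N3: √((-0.470·111.32)² + (0.301·98.93)²) = √(2737.42426 + 886.72512) = 60.201 km
  → nearest: N1 (30.050 km)
R at 27.106°N, 77.523°E:
  N1: √((0.379·111.32)² + (-0.461·98.93)²) = √(1780.01973 + 2079.97382) = 62.129 km
  N2: √((0.450·111.32)² + (-0.033·98.93)²) = √(2509.40884 + 10.65820) = 50.200 km
  N3: √((-0.291·111.32)² + (-0.364·98.93)²) = √(1049.37901 + 1296.75755) = 48.437 km
  → nearest: N3 (48.437 km)
S at 26.859°N, 77.655°E:
  N1: √((0.626·111.32)² + (-0.593·98.93)²) = √(4856.18320 + 3441.63972) = 91.092 km
  N2: √((0.697·111.32)² + (-0.165·98.93)²) = √(6020.21431 + 266.45502) = 79.289 km
  N3: √((-0.044·111.32)² + (-0.496·98.93)²) = √(23.99119 + 2407.79424) = 49.313 km
  → nearest: N3 (49.313 km)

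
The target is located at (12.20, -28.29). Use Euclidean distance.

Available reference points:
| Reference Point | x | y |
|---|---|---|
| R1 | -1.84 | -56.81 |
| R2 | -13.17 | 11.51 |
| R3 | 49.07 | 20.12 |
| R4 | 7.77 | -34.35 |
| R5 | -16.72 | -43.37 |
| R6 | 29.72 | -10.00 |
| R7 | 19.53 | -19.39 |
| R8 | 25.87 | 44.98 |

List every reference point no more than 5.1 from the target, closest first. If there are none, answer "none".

none

Distances from (12.20, -28.29):
R1: √((-14.04)² + (-28.52)²) = √(197.1216 + 813.3904) = 31.79
R2: √((-25.37)² + (39.80)²) = √(643.6369 + 1584.0400) = 47.20
R3: √((36.87)² + (48.41)²) = √(1359.3969 + 2343.5281) = 60.85
R4: √((-4.43)² + (-6.06)²) = √(19.6249 + 36.7236) = 7.51
R5: √((-28.92)² + (-15.08)²) = √(836.3664 + 227.4064) = 32.62
R6: √((17.52)² + (18.29)²) = √(306.9504 + 334.5241) = 25.33
R7: √((7.33)² + (8.90)²) = √(53.7289 + 79.2100) = 11.53
R8: √((13.67)² + (73.27)²) = √(186.8689 + 5368.4929) = 74.53
Threshold 5.1: none within range.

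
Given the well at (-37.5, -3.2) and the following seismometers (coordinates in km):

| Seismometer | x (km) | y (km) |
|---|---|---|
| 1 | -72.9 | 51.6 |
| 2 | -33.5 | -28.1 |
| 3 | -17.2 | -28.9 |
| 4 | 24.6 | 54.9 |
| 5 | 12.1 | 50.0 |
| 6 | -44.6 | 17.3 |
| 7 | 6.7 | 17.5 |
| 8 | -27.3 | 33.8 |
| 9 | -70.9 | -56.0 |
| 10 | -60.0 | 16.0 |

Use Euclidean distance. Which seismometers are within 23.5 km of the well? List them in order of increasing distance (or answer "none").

Distances from (-37.5, -3.2):
1: √((-35.4)² + (54.8)²) = √(1253.160 + 3003.040) = 65.2 km
2: √((4.0)² + (-24.9)²) = √(16.000 + 620.010) = 25.2 km
3: √((20.3)² + (-25.7)²) = √(412.090 + 660.490) = 32.8 km
4: √((62.1)² + (58.1)²) = √(3856.410 + 3375.610) = 85.0 km
5: √((49.6)² + (53.2)²) = √(2460.160 + 2830.240) = 72.7 km
6: √((-7.1)² + (20.5)²) = √(50.410 + 420.250) = 21.7 km
7: √((44.2)² + (20.7)²) = √(1953.640 + 428.490) = 48.8 km
8: √((10.2)² + (37.0)²) = √(104.040 + 1369.000) = 38.4 km
9: √((-33.4)² + (-52.8)²) = √(1115.560 + 2787.840) = 62.5 km
10: √((-22.5)² + (19.2)²) = √(506.250 + 368.640) = 29.6 km
Threshold 23.5 km: 6 (21.7 km) is within range.

6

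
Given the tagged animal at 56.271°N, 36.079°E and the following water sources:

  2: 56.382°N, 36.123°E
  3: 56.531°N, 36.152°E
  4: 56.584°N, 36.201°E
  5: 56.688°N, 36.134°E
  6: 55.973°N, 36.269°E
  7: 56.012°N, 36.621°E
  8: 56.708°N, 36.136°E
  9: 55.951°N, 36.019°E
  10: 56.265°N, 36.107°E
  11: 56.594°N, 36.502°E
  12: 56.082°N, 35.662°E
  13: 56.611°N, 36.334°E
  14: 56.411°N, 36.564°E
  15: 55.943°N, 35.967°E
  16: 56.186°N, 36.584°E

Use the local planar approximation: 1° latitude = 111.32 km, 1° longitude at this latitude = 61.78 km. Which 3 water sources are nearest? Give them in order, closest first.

10, 2, 3

Distances from 56.271°N, 36.079°E:
2: 12.652 km
3: 29.292 km
4: 35.649 km
5: 46.545 km
6: 35.189 km
7: 44.187 km
8: 48.774 km
9: 35.815 km
10: 1.854 km
11: 44.450 km
12: 33.262 km
13: 40.997 km
14: 33.774 km
15: 37.163 km
16: 32.602 km
Sorted: 10 (1.854 km) < 2 (12.652 km) < 3 (29.292 km) < 16 (32.602 km) < 12 (33.262 km) < …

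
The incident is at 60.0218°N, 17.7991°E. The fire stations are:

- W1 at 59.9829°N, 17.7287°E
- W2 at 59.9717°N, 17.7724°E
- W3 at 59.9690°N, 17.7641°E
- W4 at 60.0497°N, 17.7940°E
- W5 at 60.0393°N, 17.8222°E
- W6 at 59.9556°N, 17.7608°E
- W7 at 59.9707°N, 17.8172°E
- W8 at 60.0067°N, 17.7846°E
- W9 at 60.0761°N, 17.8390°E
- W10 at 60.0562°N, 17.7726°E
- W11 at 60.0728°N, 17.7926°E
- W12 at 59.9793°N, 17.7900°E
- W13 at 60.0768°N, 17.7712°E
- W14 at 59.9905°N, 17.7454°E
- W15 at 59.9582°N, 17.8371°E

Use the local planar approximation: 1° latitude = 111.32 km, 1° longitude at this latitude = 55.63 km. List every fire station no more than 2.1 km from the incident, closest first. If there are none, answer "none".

W8

Distances from 60.0218°N, 17.7991°E:
W1: √((-0.0389·111.32)² + (-0.0704·55.63)²) = √(18.751914 + 15.337813) = 5.8386 km
W2: √((-0.0501·111.32)² + (-0.0267·55.63)²) = √(31.104401 + 2.206178) = 5.7715 km
W3: √((-0.0528·111.32)² + (-0.0350·55.63)²) = √(34.547310 + 3.791004) = 6.1918 km
W4: √((0.0279·111.32)² + (-0.0051·55.63)²) = √(9.646168 + 0.080493) = 3.1188 km
W5: √((0.0175·111.32)² + (0.0231·55.63)²) = √(3.795094 + 1.651361) = 2.3338 km
W6: √((-0.0662·111.32)² + (-0.0383·55.63)²) = √(54.307821 + 4.539580) = 7.6712 km
W7: √((-0.0511·111.32)² + (0.0181·55.63)²) = √(32.358486 + 1.013854) = 5.7769 km
W8: √((-0.0151·111.32)² + (-0.0145·55.63)²) = √(2.825532 + 0.650660) = 1.8645 km
W9: √((0.0543·111.32)² + (0.0399·55.63)²) = √(36.538108 + 4.926788) = 6.4393 km
W10: √((0.0344·111.32)² + (-0.0265·55.63)²) = √(14.664366 + 2.173251) = 4.1034 km
W11: √((0.0510·111.32)² + (-0.0065·55.63)²) = √(32.231962 + 0.130751) = 5.6888 km
W12: √((-0.0425·111.32)² + (-0.0091·55.63)²) = √(22.383307 + 0.256272) = 4.7581 km
W13: √((0.0550·111.32)² + (-0.0279·55.63)²) = √(37.486231 + 2.408943) = 6.3163 km
W14: √((-0.0313·111.32)² + (-0.0537·55.63)²) = √(12.140458 + 8.924147) = 4.5896 km
W15: √((-0.0636·111.32)² + (0.0380·55.63)²) = √(50.125720 + 4.468742) = 7.3888 km
Threshold 2.1 km: W8 (1.8645 km) is within range.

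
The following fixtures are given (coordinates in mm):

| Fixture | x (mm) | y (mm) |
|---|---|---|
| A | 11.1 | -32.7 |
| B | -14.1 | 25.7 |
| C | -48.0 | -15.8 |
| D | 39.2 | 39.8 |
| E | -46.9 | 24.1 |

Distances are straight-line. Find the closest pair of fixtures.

B and E

Pairwise distances:
A–B: 63.6 mm
A–C: 61.5 mm
A–D: 77.8 mm
A–E: 81.2 mm
B–C: 53.6 mm
B–D: 55.1 mm
B–E: 32.8 mm
C–D: 103.4 mm
C–E: 39.9 mm
D–E: 87.5 mm
Closest pair: B–E at 32.8 mm.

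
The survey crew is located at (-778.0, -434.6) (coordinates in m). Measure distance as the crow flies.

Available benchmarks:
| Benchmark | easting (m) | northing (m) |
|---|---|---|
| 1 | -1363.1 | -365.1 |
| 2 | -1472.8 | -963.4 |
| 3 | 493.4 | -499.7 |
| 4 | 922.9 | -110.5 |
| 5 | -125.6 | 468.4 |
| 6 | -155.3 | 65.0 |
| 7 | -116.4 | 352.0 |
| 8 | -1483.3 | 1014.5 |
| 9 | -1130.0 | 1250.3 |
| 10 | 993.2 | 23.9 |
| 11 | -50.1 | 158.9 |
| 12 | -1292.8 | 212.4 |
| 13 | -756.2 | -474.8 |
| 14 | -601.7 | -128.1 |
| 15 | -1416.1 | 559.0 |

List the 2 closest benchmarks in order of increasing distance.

Distances from (-778.0, -434.6):
1: √((-585.1)² + (69.5)²) = √(342342.010 + 4830.250) = 589.2 m
2: √((-694.8)² + (-528.8)²) = √(482747.040 + 279629.440) = 873.1 m
3: √((1271.4)² + (-65.1)²) = √(1616457.960 + 4238.010) = 1273.1 m
4: √((1700.9)² + (324.1)²) = √(2893060.810 + 105040.810) = 1731.5 m
5: √((652.4)² + (903.0)²) = √(425625.760 + 815409.000) = 1114.0 m
6: √((622.7)² + (499.6)²) = √(387755.290 + 249600.160) = 798.3 m
7: √((661.6)² + (786.6)²) = √(437714.560 + 618739.560) = 1027.8 m
8: √((-705.3)² + (1449.1)²) = √(497448.090 + 2099890.810) = 1611.6 m
9: √((-352.0)² + (1684.9)²) = √(123904.000 + 2838888.010) = 1721.3 m
10: √((1771.2)² + (458.5)²) = √(3137149.440 + 210222.250) = 1829.6 m
11: √((727.9)² + (593.5)²) = √(529838.410 + 352242.250) = 939.2 m
12: √((-514.8)² + (647.0)²) = √(265019.040 + 418609.000) = 826.8 m
13: √((21.8)² + (-40.2)²) = √(475.240 + 1616.040) = 45.7 m
14: √((176.3)² + (306.5)²) = √(31081.690 + 93942.250) = 353.6 m
15: √((-638.1)² + (993.6)²) = √(407171.610 + 987240.960) = 1180.9 m
Sorted: 13 (45.7 m) < 14 (353.6 m) < 1 (589.2 m) < 6 (798.3 m) < …

13, 14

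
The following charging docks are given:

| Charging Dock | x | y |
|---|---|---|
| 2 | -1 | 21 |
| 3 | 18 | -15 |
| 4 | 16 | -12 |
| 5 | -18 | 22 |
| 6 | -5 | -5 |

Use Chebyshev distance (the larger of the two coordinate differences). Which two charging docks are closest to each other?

3 and 4

Pairwise distances:
2–3: 36
2–4: 33
2–5: 17
2–6: 26
3–4: 3
3–5: 37
3–6: 23
4–5: 34
4–6: 21
5–6: 27
Closest pair: 3–4 at 3.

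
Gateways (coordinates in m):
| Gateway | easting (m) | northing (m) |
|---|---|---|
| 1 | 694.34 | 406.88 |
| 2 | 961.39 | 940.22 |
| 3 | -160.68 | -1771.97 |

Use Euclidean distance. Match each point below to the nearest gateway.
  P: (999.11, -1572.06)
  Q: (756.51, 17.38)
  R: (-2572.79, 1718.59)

P at (999.11, -1572.06):
  1: 2002.27 m
  2: 2512.56 m
  3: 1176.89 m
  → nearest: 3 (1176.89 m)
Q at (756.51, 17.38):
  1: 394.43 m
  2: 945.31 m
  3: 2010.72 m
  → nearest: 1 (394.43 m)
R at (-2572.79, 1718.59):
  1: 3520.61 m
  2: 3618.88 m
  3: 4242.91 m
  → nearest: 1 (3520.61 m)

P→3; Q→1; R→1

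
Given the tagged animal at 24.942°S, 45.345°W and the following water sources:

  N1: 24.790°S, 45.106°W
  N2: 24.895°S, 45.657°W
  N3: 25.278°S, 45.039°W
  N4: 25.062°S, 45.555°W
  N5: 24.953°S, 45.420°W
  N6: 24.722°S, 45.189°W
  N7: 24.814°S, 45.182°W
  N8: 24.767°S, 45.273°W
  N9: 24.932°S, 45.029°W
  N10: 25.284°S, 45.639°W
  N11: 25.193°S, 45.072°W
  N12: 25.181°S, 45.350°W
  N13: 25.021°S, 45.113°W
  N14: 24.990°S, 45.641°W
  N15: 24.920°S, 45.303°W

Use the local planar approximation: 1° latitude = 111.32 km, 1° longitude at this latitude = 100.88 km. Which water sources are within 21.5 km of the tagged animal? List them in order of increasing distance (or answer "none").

N15, N5, N8

Distances from 24.942°S, 45.345°W:
N1: √((0.152·111.32)² + (0.239·100.88)²) = √(286.30806 + 581.30753) = 29.455 km
N2: √((0.047·111.32)² + (-0.312·100.88)²) = √(27.37424 + 990.64793) = 31.906 km
N3: √((-0.336·111.32)² + (0.306·100.88)²) = √(1399.02331 + 952.91245) = 48.497 km
N4: √((-0.120·111.32)² + (-0.210·100.88)²) = √(178.44685 + 448.79575) = 25.045 km
N5: √((-0.011·111.32)² + (-0.075·100.88)²) = √(1.49945 + 57.24436) = 7.664 km
N6: √((0.220·111.32)² + (0.156·100.88)²) = √(599.77969 + 247.66198) = 29.111 km
N7: √((0.128·111.32)² + (0.163·100.88)²) = √(203.03286 + 270.38672) = 21.758 km
N8: √((0.175·111.32)² + (0.072·100.88)²) = √(379.50936 + 52.75640) = 20.791 km
N9: √((0.010·111.32)² + (0.316·100.88)²) = √(1.23921 + 1016.21198) = 31.898 km
N10: √((-0.342·111.32)² + (-0.294·100.88)²) = √(1449.43454 + 879.63967) = 48.260 km
N11: √((-0.251·111.32)² + (0.273·100.88)²) = √(780.71736 + 758.46482) = 39.232 km
N12: √((-0.239·111.32)² + (-0.005·100.88)²) = √(707.85157 + 0.25442) = 26.610 km
N13: √((-0.079·111.32)² + (0.232·100.88)²) = √(77.33936 + 547.75471) = 25.002 km
N14: √((-0.048·111.32)² + (-0.296·100.88)²) = √(28.55150 + 891.64827) = 30.335 km
N15: √((0.022·111.32)² + (0.042·100.88)²) = √(5.99780 + 17.95183) = 4.894 km
Threshold 21.5 km: N15 (4.894 km), N5 (7.664 km), N8 (20.791 km) are within range.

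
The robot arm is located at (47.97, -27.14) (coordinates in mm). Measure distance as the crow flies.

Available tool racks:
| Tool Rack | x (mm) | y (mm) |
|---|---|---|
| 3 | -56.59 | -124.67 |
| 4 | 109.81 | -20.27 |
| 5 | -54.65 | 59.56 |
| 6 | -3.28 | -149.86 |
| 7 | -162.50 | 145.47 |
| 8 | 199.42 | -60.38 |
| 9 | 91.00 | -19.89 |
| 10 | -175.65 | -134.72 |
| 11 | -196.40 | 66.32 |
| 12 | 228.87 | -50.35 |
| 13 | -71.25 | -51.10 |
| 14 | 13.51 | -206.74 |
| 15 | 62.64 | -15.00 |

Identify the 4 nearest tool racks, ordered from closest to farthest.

15, 9, 4, 13

Distances from (47.97, -27.14):
3: 142.99 mm
4: 62.22 mm
5: 134.34 mm
6: 132.99 mm
7: 272.20 mm
8: 155.05 mm
9: 43.64 mm
10: 248.15 mm
11: 261.63 mm
12: 182.38 mm
13: 121.60 mm
14: 182.88 mm
15: 19.04 mm
Sorted: 15 (19.04 mm) < 9 (43.64 mm) < 4 (62.22 mm) < 13 (121.60 mm) < 6 (132.99 mm) < 5 (134.34 mm) < …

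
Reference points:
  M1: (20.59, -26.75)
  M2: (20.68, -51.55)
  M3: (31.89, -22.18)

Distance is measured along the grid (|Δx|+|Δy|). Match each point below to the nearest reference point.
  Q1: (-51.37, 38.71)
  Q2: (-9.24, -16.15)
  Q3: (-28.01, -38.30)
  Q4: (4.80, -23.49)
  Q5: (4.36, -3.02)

Q1→M1; Q2→M1; Q3→M1; Q4→M1; Q5→M1

Q1 at (-51.37, 38.71):
  M1: 137.42
  M2: 162.31
  M3: 144.15
  → nearest: M1 (137.42)
Q2 at (-9.24, -16.15):
  M1: 40.43
  M2: 65.32
  M3: 47.16
  → nearest: M1 (40.43)
Q3 at (-28.01, -38.30):
  M1: 60.15
  M2: 61.94
  M3: 76.02
  → nearest: M1 (60.15)
Q4 at (4.80, -23.49):
  M1: 19.05
  M2: 43.94
  M3: 28.40
  → nearest: M1 (19.05)
Q5 at (4.36, -3.02):
  M1: 39.96
  M2: 64.85
  M3: 46.69
  → nearest: M1 (39.96)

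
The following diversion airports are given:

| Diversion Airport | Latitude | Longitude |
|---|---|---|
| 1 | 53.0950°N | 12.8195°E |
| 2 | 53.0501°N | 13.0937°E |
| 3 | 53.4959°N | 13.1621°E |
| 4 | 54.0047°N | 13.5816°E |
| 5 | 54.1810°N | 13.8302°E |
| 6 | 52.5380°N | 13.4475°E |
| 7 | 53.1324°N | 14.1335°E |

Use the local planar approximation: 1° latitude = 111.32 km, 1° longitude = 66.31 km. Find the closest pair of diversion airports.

1 and 2

Pairwise distances:
1–2: √((-0.0449·111.32)² + (0.2742·66.31)²) = √(24.982683 + 330.592470) = 18.8567 km
1–3: √((0.4009·111.32)² + (0.3426·66.31)²) = √(1991.675164 + 516.098709) = 50.0777 km
1–4: √((0.9097·111.32)² + (0.7621·66.31)²) = √(10255.168127 + 2553.771166) = 113.1766 km
1–5: √((1.0860·111.32)² + (1.0107·66.31)²) = √(14615.243178 + 4491.615659) = 138.2276 km
1–6: √((-0.5570·111.32)² + (0.6280·66.31)²) = √(3844.649787 + 1734.112798) = 74.6911 km
1–7: √((0.0374·111.32)² + (1.3140·66.31)²) = √(17.333633 + 7591.870410) = 87.2308 km
2–3: √((0.4458·111.32)² + (0.0684·66.31)²) = √(2462.785135 + 20.571704) = 49.8333 km
2–4: √((0.9546·111.32)² + (0.4879·66.31)²) = √(11292.478058 + 1046.693897) = 111.0818 km
2–5: √((1.1309·111.32)² + (0.7365·66.31)²) = √(15848.742286 + 2385.083336) = 135.0327 km
2–6: √((-0.5121·111.32)² + (0.3538·66.31)²) = √(3249.794857 + 550.394028) = 61.6457 km
2–7: √((0.0823·111.32)² + (1.0398·66.31)²) = √(83.935574 + 4753.983631) = 69.5552 km
3–4: √((0.5088·111.32)² + (0.4195·66.31)²) = √(3208.046101 + 773.787993) = 63.1018 km
3–5: √((0.6851·111.32)² + (0.6681·66.31)²) = √(5816.400865 + 1962.641598) = 88.1989 km
3–6: √((-0.9579·111.32)² + (0.2854·66.31)²) = √(11370.687967 + 358.150856) = 108.2998 km
3–7: √((-0.3635·111.32)² + (0.9714·66.31)²) = √(1637.401658 + 4149.103362) = 76.0691 km
4–5: √((0.1763·111.32)² + (0.2486·66.31)²) = √(385.168729 + 271.744213) = 25.6303 km
4–6: √((-1.4667·111.32)² + (-0.1341·66.31)²) = √(26658.086897 + 79.070705) = 163.5150 km
4–7: √((-0.8723·111.32)² + (0.5519·66.31)²) = √(9429.271491 + 1339.303007) = 103.7717 km
5–6: √((-1.6430·111.32)² + (-0.3827·66.31)²) = √(33451.956410 + 643.983856) = 184.6509 km
5–7: √((-1.0486·111.32)² + (0.3033·66.31)²) = √(13625.928386 + 404.485424) = 118.4500 km
6–7: √((0.5944·111.32)² + (0.6860·66.31)²) = √(4378.284685 + 2069.218189) = 80.2963 km
Closest pair: 1–2 at 18.8567 km.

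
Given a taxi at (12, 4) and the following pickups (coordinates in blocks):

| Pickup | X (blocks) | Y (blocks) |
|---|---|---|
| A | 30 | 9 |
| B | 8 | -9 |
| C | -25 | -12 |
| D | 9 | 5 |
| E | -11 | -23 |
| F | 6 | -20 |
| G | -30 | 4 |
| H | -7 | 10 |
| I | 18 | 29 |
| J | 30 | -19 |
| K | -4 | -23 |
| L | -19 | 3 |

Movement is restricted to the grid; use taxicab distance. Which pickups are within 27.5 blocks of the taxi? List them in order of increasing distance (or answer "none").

Distances from (12, 4):
A: |18| + |5| = 18 + 5 = 23 blocks
B: |-4| + |-13| = 4 + 13 = 17 blocks
C: |-37| + |-16| = 37 + 16 = 53 blocks
D: |-3| + |1| = 3 + 1 = 4 blocks
E: |-23| + |-27| = 23 + 27 = 50 blocks
F: |-6| + |-24| = 6 + 24 = 30 blocks
G: |-42| + |0| = 42 + 0 = 42 blocks
H: |-19| + |6| = 19 + 6 = 25 blocks
I: |6| + |25| = 6 + 25 = 31 blocks
J: |18| + |-23| = 18 + 23 = 41 blocks
K: |-16| + |-27| = 16 + 27 = 43 blocks
L: |-31| + |-1| = 31 + 1 = 32 blocks
Threshold 27.5 blocks: D (4 blocks), B (17 blocks), A (23 blocks), H (25 blocks) are within range.

D, B, A, H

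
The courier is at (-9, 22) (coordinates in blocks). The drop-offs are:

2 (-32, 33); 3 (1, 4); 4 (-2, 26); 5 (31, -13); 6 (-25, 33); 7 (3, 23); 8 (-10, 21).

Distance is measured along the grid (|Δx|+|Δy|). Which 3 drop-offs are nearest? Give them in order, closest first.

8, 4, 7

Distances from (-9, 22):
2: 34 blocks
3: 28 blocks
4: 11 blocks
5: 75 blocks
6: 27 blocks
7: 13 blocks
8: 2 blocks
Sorted: 8 (2 blocks) < 4 (11 blocks) < 7 (13 blocks) < 6 (27 blocks) < 3 (28 blocks) < …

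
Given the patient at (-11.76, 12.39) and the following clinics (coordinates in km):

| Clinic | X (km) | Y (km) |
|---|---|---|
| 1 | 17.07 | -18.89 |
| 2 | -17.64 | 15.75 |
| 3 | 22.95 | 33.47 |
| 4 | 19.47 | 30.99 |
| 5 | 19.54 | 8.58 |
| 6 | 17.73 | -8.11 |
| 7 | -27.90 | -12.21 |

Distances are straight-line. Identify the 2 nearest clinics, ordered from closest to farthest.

Distances from (-11.76, 12.39):
1: √((28.83)² + (-31.28)²) = √(831.1689 + 978.4384) = 42.54 km
2: √((-5.88)² + (3.36)²) = √(34.5744 + 11.2896) = 6.77 km
3: √((34.71)² + (21.08)²) = √(1204.7841 + 444.3664) = 40.61 km
4: √((31.23)² + (18.60)²) = √(975.3129 + 345.9600) = 36.35 km
5: √((31.30)² + (-3.81)²) = √(979.6900 + 14.5161) = 31.53 km
6: √((29.49)² + (-20.50)²) = √(869.6601 + 420.2500) = 35.92 km
7: √((-16.14)² + (-24.60)²) = √(260.4996 + 605.1600) = 29.42 km
Sorted: 2 (6.77 km) < 7 (29.42 km) < 5 (31.53 km) < 6 (35.92 km) < …

2, 7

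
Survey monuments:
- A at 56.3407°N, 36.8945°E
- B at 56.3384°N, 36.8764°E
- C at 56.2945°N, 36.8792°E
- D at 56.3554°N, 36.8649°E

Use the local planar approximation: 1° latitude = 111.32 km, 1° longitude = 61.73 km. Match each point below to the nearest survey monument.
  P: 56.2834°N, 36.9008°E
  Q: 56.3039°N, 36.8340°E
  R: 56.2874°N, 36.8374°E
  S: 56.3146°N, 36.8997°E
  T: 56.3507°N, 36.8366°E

P at 56.2834°N, 36.9008°E:
  A: 6.3905 km
  B: 6.3051 km
  C: 1.8179 km
  D: 8.3158 km
  → nearest: C (1.8179 km)
Q at 56.3039°N, 36.8340°E:
  A: 5.5434 km
  B: 4.6476 km
  C: 2.9800 km
  D: 6.0420 km
  → nearest: C (2.9800 km)
R at 56.2874°N, 36.8374°E:
  A: 6.9014 km
  B: 6.1667 km
  C: 2.6986 km
  D: 7.7578 km
  → nearest: C (2.6986 km)
S at 56.3146°N, 36.8997°E:
  A: 2.9231 km
  B: 3.0147 km
  C: 2.5706 km
  D: 5.0243 km
  → nearest: C (2.5706 km)
T at 56.3507°N, 36.8366°E:
  A: 3.7435 km
  B: 2.8126 km
  C: 6.7864 km
  D: 1.8236 km
  → nearest: D (1.8236 km)

P→C; Q→C; R→C; S→C; T→D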